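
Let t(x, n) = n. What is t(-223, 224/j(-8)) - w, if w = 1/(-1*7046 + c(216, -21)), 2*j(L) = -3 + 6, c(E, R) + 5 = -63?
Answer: 3187075/21342 ≈ 149.33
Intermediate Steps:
c(E, R) = -68 (c(E, R) = -5 - 63 = -68)
j(L) = 3/2 (j(L) = (-3 + 6)/2 = (½)*3 = 3/2)
w = -1/7114 (w = 1/(-1*7046 - 68) = 1/(-7046 - 68) = 1/(-7114) = -1/7114 ≈ -0.00014057)
t(-223, 224/j(-8)) - w = 224/(3/2) - 1*(-1/7114) = 224*(⅔) + 1/7114 = 448/3 + 1/7114 = 3187075/21342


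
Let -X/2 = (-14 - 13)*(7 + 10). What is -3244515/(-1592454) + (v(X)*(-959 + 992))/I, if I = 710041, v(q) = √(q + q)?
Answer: 1081505/530818 + 198*√51/710041 ≈ 2.0394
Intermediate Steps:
X = 918 (X = -2*(-14 - 13)*(7 + 10) = -(-54)*17 = -2*(-459) = 918)
v(q) = √2*√q (v(q) = √(2*q) = √2*√q)
-3244515/(-1592454) + (v(X)*(-959 + 992))/I = -3244515/(-1592454) + ((√2*√918)*(-959 + 992))/710041 = -3244515*(-1/1592454) + ((√2*(3*√102))*33)*(1/710041) = 1081505/530818 + ((6*√51)*33)*(1/710041) = 1081505/530818 + (198*√51)*(1/710041) = 1081505/530818 + 198*√51/710041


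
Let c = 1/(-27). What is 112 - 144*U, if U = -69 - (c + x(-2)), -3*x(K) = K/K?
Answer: 29984/3 ≈ 9994.7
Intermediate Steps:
x(K) = -1/3 (x(K) = -K/(3*K) = -1/3*1 = -1/3)
c = -1/27 ≈ -0.037037
U = -1853/27 (U = -69 - (-1/27 - 1/3) = -69 - 1*(-10/27) = -69 + 10/27 = -1853/27 ≈ -68.630)
112 - 144*U = 112 - 144*(-1853/27) = 112 + 29648/3 = 29984/3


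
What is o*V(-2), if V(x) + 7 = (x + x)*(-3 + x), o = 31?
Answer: 403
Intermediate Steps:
V(x) = -7 + 2*x*(-3 + x) (V(x) = -7 + (x + x)*(-3 + x) = -7 + (2*x)*(-3 + x) = -7 + 2*x*(-3 + x))
o*V(-2) = 31*(-7 - 6*(-2) + 2*(-2)²) = 31*(-7 + 12 + 2*4) = 31*(-7 + 12 + 8) = 31*13 = 403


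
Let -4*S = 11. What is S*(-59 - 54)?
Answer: 1243/4 ≈ 310.75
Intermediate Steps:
S = -11/4 (S = -1/4*11 = -11/4 ≈ -2.7500)
S*(-59 - 54) = -11*(-59 - 54)/4 = -11/4*(-113) = 1243/4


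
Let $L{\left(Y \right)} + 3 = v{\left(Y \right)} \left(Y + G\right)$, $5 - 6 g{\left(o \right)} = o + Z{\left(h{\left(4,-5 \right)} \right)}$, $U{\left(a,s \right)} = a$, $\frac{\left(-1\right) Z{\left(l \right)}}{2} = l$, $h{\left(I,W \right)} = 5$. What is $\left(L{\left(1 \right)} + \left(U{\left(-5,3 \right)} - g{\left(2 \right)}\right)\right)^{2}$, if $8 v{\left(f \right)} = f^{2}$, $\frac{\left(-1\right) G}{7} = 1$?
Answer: $\frac{17161}{144} \approx 119.17$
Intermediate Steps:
$G = -7$ ($G = \left(-7\right) 1 = -7$)
$Z{\left(l \right)} = - 2 l$
$v{\left(f \right)} = \frac{f^{2}}{8}$
$g{\left(o \right)} = \frac{5}{2} - \frac{o}{6}$ ($g{\left(o \right)} = \frac{5}{6} - \frac{o - 10}{6} = \frac{5}{6} - \frac{-10 + o}{6} = \frac{5}{6} - \left(- \frac{5}{3} + \frac{o}{6}\right) = \frac{5}{2} - \frac{o}{6}$)
$L{\left(Y \right)} = -3 + \frac{Y^{2} \left(-7 + Y\right)}{8}$ ($L{\left(Y \right)} = -3 + \frac{Y^{2}}{8} \left(Y - 7\right) = -3 + \frac{Y^{2}}{8} \left(-7 + Y\right) = -3 + \frac{Y^{2} \left(-7 + Y\right)}{8}$)
$\left(L{\left(1 \right)} + \left(U{\left(-5,3 \right)} - g{\left(2 \right)}\right)\right)^{2} = \left(\left(-3 - \frac{7 \cdot 1^{2}}{8} + \frac{1^{3}}{8}\right) - \left(\frac{15}{2} - \frac{1}{3}\right)\right)^{2} = \left(\left(-3 - \frac{7}{8} + \frac{1}{8} \cdot 1\right) - \frac{43}{6}\right)^{2} = \left(\left(-3 - \frac{7}{8} + \frac{1}{8}\right) - \frac{43}{6}\right)^{2} = \left(- \frac{15}{4} - \frac{43}{6}\right)^{2} = \left(- \frac{131}{12}\right)^{2} = \frac{17161}{144}$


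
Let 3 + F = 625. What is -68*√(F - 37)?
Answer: -204*√65 ≈ -1644.7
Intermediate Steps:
F = 622 (F = -3 + 625 = 622)
-68*√(F - 37) = -68*√(622 - 37) = -204*√65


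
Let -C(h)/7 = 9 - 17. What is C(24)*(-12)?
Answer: -672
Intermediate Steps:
C(h) = 56 (C(h) = -7*(9 - 17) = -7*(-8) = 56)
C(24)*(-12) = 56*(-12) = -672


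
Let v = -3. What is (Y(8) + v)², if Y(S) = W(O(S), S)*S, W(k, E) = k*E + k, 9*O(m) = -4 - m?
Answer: 9801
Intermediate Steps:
O(m) = -4/9 - m/9 (O(m) = (-4 - m)/9 = -4/9 - m/9)
W(k, E) = k + E*k (W(k, E) = E*k + k = k + E*k)
Y(S) = S*(1 + S)*(-4/9 - S/9) (Y(S) = ((-4/9 - S/9)*(1 + S))*S = ((1 + S)*(-4/9 - S/9))*S = S*(1 + S)*(-4/9 - S/9))
(Y(8) + v)² = (-⅑*8*(1 + 8)*(4 + 8) - 3)² = (-⅑*8*9*12 - 3)² = (-96 - 3)² = (-99)² = 9801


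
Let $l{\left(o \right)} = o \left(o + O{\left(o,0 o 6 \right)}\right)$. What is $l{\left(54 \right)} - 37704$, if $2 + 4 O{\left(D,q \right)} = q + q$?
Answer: $-34815$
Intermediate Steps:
$O{\left(D,q \right)} = - \frac{1}{2} + \frac{q}{2}$ ($O{\left(D,q \right)} = - \frac{1}{2} + \frac{q + q}{4} = - \frac{1}{2} + \frac{2 q}{4} = - \frac{1}{2} + \frac{q}{2}$)
$l{\left(o \right)} = o \left(- \frac{1}{2} + o\right)$ ($l{\left(o \right)} = o \left(o + \left(- \frac{1}{2} + \frac{0 o 6}{2}\right)\right) = o \left(o - \left(\frac{1}{2} - \frac{0 \cdot 6}{2}\right)\right) = o \left(o + \left(- \frac{1}{2} + \frac{1}{2} \cdot 0\right)\right) = o \left(o + \left(- \frac{1}{2} + 0\right)\right) = o \left(o - \frac{1}{2}\right) = o \left(- \frac{1}{2} + o\right)$)
$l{\left(54 \right)} - 37704 = 54 \left(- \frac{1}{2} + 54\right) - 37704 = 54 \cdot \frac{107}{2} - 37704 = 2889 - 37704 = -34815$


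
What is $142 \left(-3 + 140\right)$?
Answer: $19454$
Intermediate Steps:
$142 \left(-3 + 140\right) = 142 \cdot 137 = 19454$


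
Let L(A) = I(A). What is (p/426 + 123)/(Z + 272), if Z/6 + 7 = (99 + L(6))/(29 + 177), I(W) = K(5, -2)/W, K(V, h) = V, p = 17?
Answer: 5398745/10219527 ≈ 0.52828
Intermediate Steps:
I(W) = 5/W
L(A) = 5/A
Z = -8053/206 (Z = -42 + 6*((99 + 5/6)/(29 + 177)) = -42 + 6*((99 + 5*(⅙))/206) = -42 + 6*((99 + ⅚)*(1/206)) = -42 + 6*((599/6)*(1/206)) = -42 + 6*(599/1236) = -42 + 599/206 = -8053/206 ≈ -39.092)
(p/426 + 123)/(Z + 272) = (17/426 + 123)/(-8053/206 + 272) = (17*(1/426) + 123)/(47979/206) = (17/426 + 123)*(206/47979) = (52415/426)*(206/47979) = 5398745/10219527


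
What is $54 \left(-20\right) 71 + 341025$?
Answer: $264345$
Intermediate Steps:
$54 \left(-20\right) 71 + 341025 = \left(-1080\right) 71 + 341025 = -76680 + 341025 = 264345$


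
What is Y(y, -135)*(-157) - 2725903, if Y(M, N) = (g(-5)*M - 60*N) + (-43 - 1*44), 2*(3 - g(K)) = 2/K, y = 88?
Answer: -20140776/5 ≈ -4.0282e+6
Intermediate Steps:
g(K) = 3 - 1/K
Y(M, N) = -87 - 60*N + 16*M/5 (Y(M, N) = ((3 - 1/(-5))*M - 60*N) + (-43 - 1*44) = ((3 - 1*(-1/5))*M - 60*N) + (-43 - 44) = ((3 + 1/5)*M - 60*N) - 87 = (16*M/5 - 60*N) - 87 = (-60*N + 16*M/5) - 87 = -87 - 60*N + 16*M/5)
Y(y, -135)*(-157) - 2725903 = (-87 - 60*(-135) + (16/5)*88)*(-157) - 2725903 = (-87 + 8100 + 1408/5)*(-157) - 2725903 = (41473/5)*(-157) - 2725903 = -6511261/5 - 2725903 = -20140776/5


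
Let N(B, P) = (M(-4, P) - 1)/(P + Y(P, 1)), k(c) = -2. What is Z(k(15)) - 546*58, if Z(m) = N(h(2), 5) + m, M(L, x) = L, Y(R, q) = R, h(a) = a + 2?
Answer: -63341/2 ≈ -31671.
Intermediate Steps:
h(a) = 2 + a
N(B, P) = -5/(2*P) (N(B, P) = (-4 - 1)/(P + P) = -5*1/(2*P) = -5/(2*P))
Z(m) = -½ + m (Z(m) = -5/2/5 + m = -5/2*⅕ + m = -½ + m)
Z(k(15)) - 546*58 = (-½ - 2) - 546*58 = -5/2 - 31668 = -63341/2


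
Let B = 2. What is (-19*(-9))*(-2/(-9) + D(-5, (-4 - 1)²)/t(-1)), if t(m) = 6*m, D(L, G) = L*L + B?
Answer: -1463/2 ≈ -731.50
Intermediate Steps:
D(L, G) = 2 + L² (D(L, G) = L*L + 2 = L² + 2 = 2 + L²)
(-19*(-9))*(-2/(-9) + D(-5, (-4 - 1)²)/t(-1)) = (-19*(-9))*(-2/(-9) + (2 + (-5)²)/((6*(-1)))) = 171*(-2*(-⅑) + (2 + 25)/(-6)) = 171*(2/9 + 27*(-⅙)) = 171*(2/9 - 9/2) = 171*(-77/18) = -1463/2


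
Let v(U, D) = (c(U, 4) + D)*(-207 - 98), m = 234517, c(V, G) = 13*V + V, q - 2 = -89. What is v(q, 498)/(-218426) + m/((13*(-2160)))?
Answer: -2207345317/235900080 ≈ -9.3571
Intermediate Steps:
q = -87 (q = 2 - 89 = -87)
c(V, G) = 14*V
v(U, D) = -4270*U - 305*D (v(U, D) = (14*U + D)*(-207 - 98) = (D + 14*U)*(-305) = -4270*U - 305*D)
v(q, 498)/(-218426) + m/((13*(-2160))) = (-4270*(-87) - 305*498)/(-218426) + 234517/((13*(-2160))) = (371490 - 151890)*(-1/218426) + 234517/(-28080) = 219600*(-1/218426) + 234517*(-1/28080) = -109800/109213 - 234517/28080 = -2207345317/235900080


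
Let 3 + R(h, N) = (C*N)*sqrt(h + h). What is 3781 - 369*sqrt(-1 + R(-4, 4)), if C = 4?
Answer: 3781 - 738*sqrt(-1 + 8*I*sqrt(2)) ≈ 2101.5 - 1834.5*I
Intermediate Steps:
R(h, N) = -3 + 4*N*sqrt(2)*sqrt(h) (R(h, N) = -3 + (4*N)*sqrt(h + h) = -3 + (4*N)*sqrt(2*h) = -3 + (4*N)*(sqrt(2)*sqrt(h)) = -3 + 4*N*sqrt(2)*sqrt(h))
3781 - 369*sqrt(-1 + R(-4, 4)) = 3781 - 369*sqrt(-1 + (-3 + 4*4*sqrt(2)*sqrt(-4))) = 3781 - 369*sqrt(-1 + (-3 + 4*4*sqrt(2)*(2*I))) = 3781 - 369*sqrt(-1 + (-3 + 32*I*sqrt(2))) = 3781 - 369*sqrt(-4 + 32*I*sqrt(2))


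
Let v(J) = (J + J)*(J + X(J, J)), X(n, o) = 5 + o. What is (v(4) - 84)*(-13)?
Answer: -260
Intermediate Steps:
v(J) = 2*J*(5 + 2*J) (v(J) = (J + J)*(J + (5 + J)) = (2*J)*(5 + 2*J) = 2*J*(5 + 2*J))
(v(4) - 84)*(-13) = (2*4*(5 + 2*4) - 84)*(-13) = (2*4*(5 + 8) - 84)*(-13) = (2*4*13 - 84)*(-13) = (104 - 84)*(-13) = 20*(-13) = -260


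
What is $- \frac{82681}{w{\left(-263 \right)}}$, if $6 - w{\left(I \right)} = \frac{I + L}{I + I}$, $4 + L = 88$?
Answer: $- \frac{43490206}{2977} \approx -14609.0$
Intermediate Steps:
$L = 84$ ($L = -4 + 88 = 84$)
$w{\left(I \right)} = 6 - \frac{84 + I}{2 I}$ ($w{\left(I \right)} = 6 - \frac{I + 84}{I + I} = 6 - \frac{84 + I}{2 I}$)
$- \frac{82681}{w{\left(-263 \right)}} = - \frac{82681}{\frac{11}{2} - \frac{42}{-263}} = - \frac{82681}{\frac{11}{2} - - \frac{42}{263}} = - \frac{82681}{\frac{11}{2} + \frac{42}{263}} = - \frac{82681}{\frac{2977}{526}} = \left(-82681\right) \frac{526}{2977} = - \frac{43490206}{2977}$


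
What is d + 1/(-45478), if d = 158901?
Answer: 7226499677/45478 ≈ 1.5890e+5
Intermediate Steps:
d + 1/(-45478) = 158901 + 1/(-45478) = 158901 - 1/45478 = 7226499677/45478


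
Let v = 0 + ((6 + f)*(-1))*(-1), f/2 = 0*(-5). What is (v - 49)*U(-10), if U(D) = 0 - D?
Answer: -430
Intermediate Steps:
f = 0 (f = 2*(0*(-5)) = 2*0 = 0)
U(D) = -D
v = 6 (v = 0 + ((6 + 0)*(-1))*(-1) = 0 + (6*(-1))*(-1) = 0 - 6*(-1) = 0 + 6 = 6)
(v - 49)*U(-10) = (6 - 49)*(-1*(-10)) = -43*10 = -430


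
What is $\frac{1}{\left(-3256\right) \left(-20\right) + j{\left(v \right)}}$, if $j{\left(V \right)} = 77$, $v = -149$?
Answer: $\frac{1}{65197} \approx 1.5338 \cdot 10^{-5}$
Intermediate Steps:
$\frac{1}{\left(-3256\right) \left(-20\right) + j{\left(v \right)}} = \frac{1}{\left(-3256\right) \left(-20\right) + 77} = \frac{1}{65120 + 77} = \frac{1}{65197}$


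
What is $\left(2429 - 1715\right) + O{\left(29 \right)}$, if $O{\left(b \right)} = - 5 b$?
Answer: $569$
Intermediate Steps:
$\left(2429 - 1715\right) + O{\left(29 \right)} = \left(2429 - 1715\right) - 145 = 714 - 145 = 569$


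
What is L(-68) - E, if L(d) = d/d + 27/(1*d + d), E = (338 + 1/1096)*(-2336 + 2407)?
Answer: -223558505/9316 ≈ -23997.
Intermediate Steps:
E = 26301879/1096 (E = (338 + 1/1096)*71 = (370449/1096)*71 = 26301879/1096 ≈ 23998.)
L(d) = 1 + 27/(2*d) (L(d) = 1 + 27/(d + d) = 1 + 27/((2*d)) = 1 + 27*(1/(2*d)) = 1 + 27/(2*d))
L(-68) - E = (27/2 - 68)/(-68) - 1*26301879/1096 = -1/68*(-109/2) - 26301879/1096 = 109/136 - 26301879/1096 = -223558505/9316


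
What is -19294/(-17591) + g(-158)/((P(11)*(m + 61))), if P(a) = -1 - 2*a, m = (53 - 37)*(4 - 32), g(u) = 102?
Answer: 57843392/52192497 ≈ 1.1083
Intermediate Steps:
m = -448 (m = 16*(-28) = -448)
-19294/(-17591) + g(-158)/((P(11)*(m + 61))) = -19294/(-17591) + 102/(((-1 - 2*11)*(-448 + 61))) = -19294*(-1/17591) + 102/(((-1 - 22)*(-387))) = 19294/17591 + 102/((-23*(-387))) = 19294/17591 + 102/8901 = 19294/17591 + 102*(1/8901) = 19294/17591 + 34/2967 = 57843392/52192497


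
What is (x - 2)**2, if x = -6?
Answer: 64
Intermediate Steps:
(x - 2)**2 = (-6 - 2)**2 = (-8)**2 = 64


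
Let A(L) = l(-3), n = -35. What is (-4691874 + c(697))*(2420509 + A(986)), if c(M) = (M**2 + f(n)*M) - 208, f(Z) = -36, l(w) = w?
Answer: -10242044370690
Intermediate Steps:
A(L) = -3
c(M) = -208 + M**2 - 36*M (c(M) = (M**2 - 36*M) - 208 = -208 + M**2 - 36*M)
(-4691874 + c(697))*(2420509 + A(986)) = (-4691874 + (-208 + 697**2 - 36*697))*(2420509 - 3) = (-4691874 + (-208 + 485809 - 25092))*2420506 = (-4691874 + 460509)*2420506 = -4231365*2420506 = -10242044370690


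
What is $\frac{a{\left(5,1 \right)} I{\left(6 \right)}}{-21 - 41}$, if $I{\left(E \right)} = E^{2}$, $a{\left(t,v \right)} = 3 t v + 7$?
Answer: $- \frac{396}{31} \approx -12.774$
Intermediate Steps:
$a{\left(t,v \right)} = 7 + 3 t v$ ($a{\left(t,v \right)} = 3 t v + 7 = 7 + 3 t v$)
$\frac{a{\left(5,1 \right)} I{\left(6 \right)}}{-21 - 41} = \frac{\left(7 + 3 \cdot 5 \cdot 1\right) 6^{2}}{-21 - 41} = \frac{\left(7 + 15\right) 36}{-62} = 22 \cdot 36 \left(- \frac{1}{62}\right) = 792 \left(- \frac{1}{62}\right) = - \frac{396}{31}$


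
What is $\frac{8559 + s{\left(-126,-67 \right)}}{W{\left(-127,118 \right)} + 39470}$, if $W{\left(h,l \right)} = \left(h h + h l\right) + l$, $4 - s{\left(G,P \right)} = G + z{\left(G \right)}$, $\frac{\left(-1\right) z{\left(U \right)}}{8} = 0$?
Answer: $\frac{8689}{40731} \approx 0.21333$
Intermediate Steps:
$z{\left(U \right)} = 0$ ($z{\left(U \right)} = \left(-8\right) 0 = 0$)
$s{\left(G,P \right)} = 4 - G$ ($s{\left(G,P \right)} = 4 - \left(G + 0\right) = 4 - G$)
$W{\left(h,l \right)} = l + h^{2} + h l$ ($W{\left(h,l \right)} = \left(h^{2} + h l\right) + l = l + h^{2} + h l$)
$\frac{8559 + s{\left(-126,-67 \right)}}{W{\left(-127,118 \right)} + 39470} = \frac{8559 + \left(4 - -126\right)}{\left(118 + \left(-127\right)^{2} - 14986\right) + 39470} = \frac{8559 + \left(4 + 126\right)}{\left(118 + 16129 - 14986\right) + 39470} = \frac{8559 + 130}{1261 + 39470} = \frac{8689}{40731}$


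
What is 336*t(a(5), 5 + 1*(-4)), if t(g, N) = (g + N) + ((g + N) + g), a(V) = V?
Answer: 5712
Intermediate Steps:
t(g, N) = 2*N + 3*g (t(g, N) = (N + g) + ((N + g) + g) = (N + g) + (N + 2*g) = 2*N + 3*g)
336*t(a(5), 5 + 1*(-4)) = 336*(2*(5 + 1*(-4)) + 3*5) = 336*(2*(5 - 4) + 15) = 336*(2*1 + 15) = 336*(2 + 15) = 336*17 = 5712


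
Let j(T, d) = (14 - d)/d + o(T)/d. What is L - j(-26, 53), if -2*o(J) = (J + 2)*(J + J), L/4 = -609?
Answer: -128445/53 ≈ -2423.5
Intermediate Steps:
L = -2436 (L = 4*(-609) = -2436)
o(J) = -J*(2 + J) (o(J) = -(J + 2)*(J + J)/2 = -(2 + J)*2*J/2 = -J*(2 + J))
j(T, d) = (14 - d)/d - T*(2 + T)/d (j(T, d) = (14 - d)/d + (-T*(2 + T))/d = (14 - d)/d - T*(2 + T)/d)
L - j(-26, 53) = -2436 - (14 - 1*53 - 1*(-26)*(2 - 26))/53 = -2436 - (14 - 53 - 1*(-26)*(-24))/53 = -2436 - (14 - 53 - 624)/53 = -2436 - (-663)/53 = -2436 - 1*(-663/53) = -2436 + 663/53 = -128445/53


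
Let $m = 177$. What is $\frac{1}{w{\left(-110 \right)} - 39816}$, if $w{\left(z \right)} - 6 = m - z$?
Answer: $- \frac{1}{39523} \approx -2.5302 \cdot 10^{-5}$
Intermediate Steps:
$w{\left(z \right)} = 183 - z$ ($w{\left(z \right)} = 6 - \left(-177 + z\right) = 183 - z$)
$\frac{1}{w{\left(-110 \right)} - 39816} = \frac{1}{\left(183 - -110\right) - 39816} = \frac{1}{\left(183 + 110\right) - 39816} = \frac{1}{293 - 39816} = \frac{1}{-39523} = - \frac{1}{39523}$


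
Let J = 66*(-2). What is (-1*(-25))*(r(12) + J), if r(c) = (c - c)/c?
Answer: -3300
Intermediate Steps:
r(c) = 0 (r(c) = 0/c = 0)
J = -132
(-1*(-25))*(r(12) + J) = (-1*(-25))*(0 - 132) = 25*(-132) = -3300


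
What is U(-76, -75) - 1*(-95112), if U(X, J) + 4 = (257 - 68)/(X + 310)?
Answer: 2472829/26 ≈ 95109.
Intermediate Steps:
U(X, J) = -4 + 189/(310 + X) (U(X, J) = -4 + (257 - 68)/(X + 310) = -4 + 189/(310 + X))
U(-76, -75) - 1*(-95112) = (-1051 - 4*(-76))/(310 - 76) - 1*(-95112) = (-1051 + 304)/234 + 95112 = (1/234)*(-747) + 95112 = -83/26 + 95112 = 2472829/26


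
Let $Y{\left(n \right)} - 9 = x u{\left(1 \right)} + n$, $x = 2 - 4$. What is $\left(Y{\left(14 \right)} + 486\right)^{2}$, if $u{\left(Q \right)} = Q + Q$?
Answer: $255025$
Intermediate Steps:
$u{\left(Q \right)} = 2 Q$
$x = -2$ ($x = 2 - 4 = -2$)
$Y{\left(n \right)} = 5 + n$ ($Y{\left(n \right)} = 9 + \left(- 2 \cdot 2 \cdot 1 + n\right) = 9 + \left(\left(-2\right) 2 + n\right) = 9 + \left(-4 + n\right) = 5 + n$)
$\left(Y{\left(14 \right)} + 486\right)^{2} = \left(\left(5 + 14\right) + 486\right)^{2} = \left(19 + 486\right)^{2} = 505^{2} = 255025$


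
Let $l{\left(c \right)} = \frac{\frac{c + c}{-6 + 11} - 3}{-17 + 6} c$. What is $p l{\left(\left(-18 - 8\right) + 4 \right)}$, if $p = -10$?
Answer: $236$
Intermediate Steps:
$l{\left(c \right)} = c \left(\frac{3}{11} - \frac{2 c}{55}\right)$ ($l{\left(c \right)} = \frac{\frac{2 c}{5} - 3}{-11} c = \left(2 c \frac{1}{5} - 3\right) \left(- \frac{1}{11}\right) c = \left(\frac{2 c}{5} - 3\right) \left(- \frac{1}{11}\right) c = \left(-3 + \frac{2 c}{5}\right) \left(- \frac{1}{11}\right) c = \left(\frac{3}{11} - \frac{2 c}{55}\right) c = c \left(\frac{3}{11} - \frac{2 c}{55}\right)$)
$p l{\left(\left(-18 - 8\right) + 4 \right)} = - 10 \frac{\left(\left(-18 - 8\right) + 4\right) \left(15 - 2 \left(\left(-18 - 8\right) + 4\right)\right)}{55} = - 10 \frac{\left(-26 + 4\right) \left(15 - 2 \left(-26 + 4\right)\right)}{55} = - 10 \cdot \frac{1}{55} \left(-22\right) \left(15 - -44\right) = - 10 \cdot \frac{1}{55} \left(-22\right) \left(15 + 44\right) = - 10 \cdot \frac{1}{55} \left(-22\right) 59 = \left(-10\right) \left(- \frac{118}{5}\right) = 236$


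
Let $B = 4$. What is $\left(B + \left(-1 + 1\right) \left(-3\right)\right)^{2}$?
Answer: $16$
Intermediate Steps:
$\left(B + \left(-1 + 1\right) \left(-3\right)\right)^{2} = \left(4 + \left(-1 + 1\right) \left(-3\right)\right)^{2} = \left(4 + 0 \left(-3\right)\right)^{2} = \left(4 + 0\right)^{2} = 4^{2} = 16$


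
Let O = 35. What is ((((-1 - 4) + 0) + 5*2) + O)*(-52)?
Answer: -2080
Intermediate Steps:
((((-1 - 4) + 0) + 5*2) + O)*(-52) = ((((-1 - 4) + 0) + 5*2) + 35)*(-52) = (((-5 + 0) + 10) + 35)*(-52) = ((-5 + 10) + 35)*(-52) = (5 + 35)*(-52) = 40*(-52) = -2080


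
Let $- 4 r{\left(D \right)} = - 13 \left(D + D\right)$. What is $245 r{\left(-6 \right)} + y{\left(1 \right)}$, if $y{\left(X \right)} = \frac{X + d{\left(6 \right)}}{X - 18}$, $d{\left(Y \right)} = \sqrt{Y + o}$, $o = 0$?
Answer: $- \frac{162436}{17} - \frac{\sqrt{6}}{17} \approx -9555.2$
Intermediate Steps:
$d{\left(Y \right)} = \sqrt{Y}$ ($d{\left(Y \right)} = \sqrt{Y + 0} = \sqrt{Y}$)
$r{\left(D \right)} = \frac{13 D}{2}$ ($r{\left(D \right)} = - \frac{\left(-13\right) \left(D + D\right)}{4} = - \frac{\left(-13\right) 2 D}{4} = - \frac{\left(-26\right) D}{4} = \frac{13 D}{2}$)
$y{\left(X \right)} = \frac{X + \sqrt{6}}{-18 + X}$ ($y{\left(X \right)} = \frac{X + \sqrt{6}}{X - 18} = \frac{X + \sqrt{6}}{-18 + X}$)
$245 r{\left(-6 \right)} + y{\left(1 \right)} = 245 \cdot \frac{13}{2} \left(-6\right) + \frac{1 + \sqrt{6}}{-18 + 1} = 245 \left(-39\right) + \frac{1 + \sqrt{6}}{-17} = -9555 - \frac{1 + \sqrt{6}}{17} = -9555 - \left(\frac{1}{17} + \frac{\sqrt{6}}{17}\right) = - \frac{162436}{17} - \frac{\sqrt{6}}{17}$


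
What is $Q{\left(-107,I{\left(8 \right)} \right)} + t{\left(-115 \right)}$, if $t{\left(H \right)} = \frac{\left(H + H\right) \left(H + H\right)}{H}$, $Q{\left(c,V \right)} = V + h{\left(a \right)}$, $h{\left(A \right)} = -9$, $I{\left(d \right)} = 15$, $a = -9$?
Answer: $-454$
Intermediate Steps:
$Q{\left(c,V \right)} = -9 + V$ ($Q{\left(c,V \right)} = V - 9 = -9 + V$)
$t{\left(H \right)} = 4 H$ ($t{\left(H \right)} = \frac{2 H 2 H}{H} = \frac{4 H^{2}}{H} = 4 H$)
$Q{\left(-107,I{\left(8 \right)} \right)} + t{\left(-115 \right)} = \left(-9 + 15\right) + 4 \left(-115\right) = 6 - 460 = -454$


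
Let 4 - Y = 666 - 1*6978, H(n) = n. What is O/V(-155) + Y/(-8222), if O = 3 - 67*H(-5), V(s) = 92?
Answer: 549491/189106 ≈ 2.9057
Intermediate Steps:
Y = 6316 (Y = 4 - (666 - 1*6978) = 4 - (666 - 6978) = 4 - 1*(-6312) = 4 + 6312 = 6316)
O = 338 (O = 3 - 67*(-5) = 3 + 335 = 338)
O/V(-155) + Y/(-8222) = 338/92 + 6316/(-8222) = 338*(1/92) + 6316*(-1/8222) = 169/46 - 3158/4111 = 549491/189106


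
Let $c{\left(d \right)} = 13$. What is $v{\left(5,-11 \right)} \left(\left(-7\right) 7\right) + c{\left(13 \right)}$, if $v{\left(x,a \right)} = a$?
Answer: $552$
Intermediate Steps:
$v{\left(5,-11 \right)} \left(\left(-7\right) 7\right) + c{\left(13 \right)} = - 11 \left(\left(-7\right) 7\right) + 13 = \left(-11\right) \left(-49\right) + 13 = 539 + 13 = 552$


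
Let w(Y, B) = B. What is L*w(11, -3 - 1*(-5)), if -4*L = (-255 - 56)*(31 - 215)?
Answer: -28612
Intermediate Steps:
L = -14306 (L = -(-255 - 56)*(31 - 215)/4 = -(-311)*(-184)/4 = -1/4*57224 = -14306)
L*w(11, -3 - 1*(-5)) = -14306*(-3 - 1*(-5)) = -14306*(-3 + 5) = -14306*2 = -28612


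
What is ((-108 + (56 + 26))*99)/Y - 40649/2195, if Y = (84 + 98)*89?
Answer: -25541632/1367485 ≈ -18.678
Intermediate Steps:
Y = 16198 (Y = 182*89 = 16198)
((-108 + (56 + 26))*99)/Y - 40649/2195 = ((-108 + (56 + 26))*99)/16198 - 40649/2195 = ((-108 + 82)*99)*(1/16198) - 40649*1/2195 = -26*99*(1/16198) - 40649/2195 = -2574*1/16198 - 40649/2195 = -99/623 - 40649/2195 = -25541632/1367485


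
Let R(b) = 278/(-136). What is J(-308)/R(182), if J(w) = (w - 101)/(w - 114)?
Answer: -13906/29329 ≈ -0.47414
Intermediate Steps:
R(b) = -139/68 (R(b) = 278*(-1/136) = -139/68)
J(w) = (-101 + w)/(-114 + w)
J(-308)/R(182) = ((-101 - 308)/(-114 - 308))/(-139/68) = (-409/(-422))*(-68/139) = -1/422*(-409)*(-68/139) = (409/422)*(-68/139) = -13906/29329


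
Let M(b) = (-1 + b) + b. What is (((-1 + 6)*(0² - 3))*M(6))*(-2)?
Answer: 330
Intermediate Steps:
M(b) = -1 + 2*b
(((-1 + 6)*(0² - 3))*M(6))*(-2) = (((-1 + 6)*(0² - 3))*(-1 + 2*6))*(-2) = ((5*(0 - 3))*(-1 + 12))*(-2) = ((5*(-3))*11)*(-2) = -15*11*(-2) = -165*(-2) = 330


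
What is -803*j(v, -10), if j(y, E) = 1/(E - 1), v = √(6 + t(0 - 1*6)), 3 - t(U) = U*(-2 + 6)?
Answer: 73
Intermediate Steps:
t(U) = 3 - 4*U (t(U) = 3 - U*(-2 + 6) = 3 - U*4 = 3 - 4*U)
v = √33 (v = √(6 + (3 - 4*(0 - 1*6))) = √(6 + (3 - 4*(0 - 6))) = √(6 + (3 - 4*(-6))) = √(6 + (3 + 24)) = √(6 + 27) = √33 ≈ 5.7446)
j(y, E) = 1/(-1 + E)
-803*j(v, -10) = -803/(-1 - 10) = -803/(-11) = -803*(-1/11) = 73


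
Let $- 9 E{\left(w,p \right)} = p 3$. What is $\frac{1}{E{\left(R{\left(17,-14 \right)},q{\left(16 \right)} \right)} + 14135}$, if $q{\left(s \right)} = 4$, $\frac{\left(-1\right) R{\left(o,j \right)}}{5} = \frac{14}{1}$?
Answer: $\frac{3}{42401} \approx 7.0753 \cdot 10^{-5}$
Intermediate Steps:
$R{\left(o,j \right)} = -70$ ($R{\left(o,j \right)} = - 5 \cdot \frac{14}{1} = - 5 \cdot 14 \cdot 1 = \left(-5\right) 14 = -70$)
$E{\left(w,p \right)} = - \frac{p}{3}$ ($E{\left(w,p \right)} = - \frac{p 3}{9} = - \frac{3 p}{9} = - \frac{p}{3}$)
$\frac{1}{E{\left(R{\left(17,-14 \right)},q{\left(16 \right)} \right)} + 14135} = \frac{1}{\left(- \frac{1}{3}\right) 4 + 14135} = \frac{1}{- \frac{4}{3} + 14135} = \frac{1}{\frac{42401}{3}} = \frac{3}{42401}$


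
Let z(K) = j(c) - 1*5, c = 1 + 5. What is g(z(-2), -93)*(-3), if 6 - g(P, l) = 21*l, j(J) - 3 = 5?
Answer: -5877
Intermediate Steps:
c = 6
j(J) = 8 (j(J) = 3 + 5 = 8)
z(K) = 3 (z(K) = 8 - 1*5 = 8 - 5 = 3)
g(P, l) = 6 - 21*l
g(z(-2), -93)*(-3) = (6 - 21*(-93))*(-3) = (6 + 1953)*(-3) = 1959*(-3) = -5877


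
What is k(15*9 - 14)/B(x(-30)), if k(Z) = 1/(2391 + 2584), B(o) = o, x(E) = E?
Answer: -1/149250 ≈ -6.7002e-6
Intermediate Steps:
k(Z) = 1/4975
k(15*9 - 14)/B(x(-30)) = (1/4975)/(-30) = (1/4975)*(-1/30) = -1/149250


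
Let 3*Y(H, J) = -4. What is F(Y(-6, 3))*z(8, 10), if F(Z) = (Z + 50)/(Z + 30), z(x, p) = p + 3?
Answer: 949/43 ≈ 22.070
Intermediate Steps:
Y(H, J) = -4/3 (Y(H, J) = (1/3)*(-4) = -4/3)
z(x, p) = 3 + p
F(Z) = (50 + Z)/(30 + Z)
F(Y(-6, 3))*z(8, 10) = ((50 - 4/3)/(30 - 4/3))*(3 + 10) = ((146/3)/(86/3))*13 = ((3/86)*(146/3))*13 = (73/43)*13 = 949/43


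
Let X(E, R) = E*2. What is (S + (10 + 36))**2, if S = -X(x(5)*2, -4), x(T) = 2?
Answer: 1444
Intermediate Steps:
X(E, R) = 2*E
S = -8 (S = -2*2*2 = -2*4 = -1*8 = -8)
(S + (10 + 36))**2 = (-8 + (10 + 36))**2 = (-8 + 46)**2 = 38**2 = 1444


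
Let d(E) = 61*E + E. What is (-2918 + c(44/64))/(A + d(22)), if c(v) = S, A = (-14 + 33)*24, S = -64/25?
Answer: -36507/22750 ≈ -1.6047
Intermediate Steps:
S = -64/25 (S = -64*1/25 = -64/25 ≈ -2.5600)
d(E) = 62*E
A = 456 (A = 19*24 = 456)
c(v) = -64/25
(-2918 + c(44/64))/(A + d(22)) = (-2918 - 64/25)/(456 + 62*22) = -73014/(25*(456 + 1364)) = -73014/25/1820 = -73014/25*1/1820 = -36507/22750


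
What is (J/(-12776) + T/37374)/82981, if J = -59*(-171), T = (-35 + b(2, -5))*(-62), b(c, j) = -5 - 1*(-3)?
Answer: -173879071/19811308138872 ≈ -8.7768e-6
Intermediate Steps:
b(c, j) = -2 (b(c, j) = -5 + 3 = -2)
T = 2294 (T = (-35 - 2)*(-62) = -37*(-62) = 2294)
J = 10089
(J/(-12776) + T/37374)/82981 = (10089/(-12776) + 2294/37374)/82981 = (10089*(-1/12776) + 2294*(1/37374))*(1/82981) = (-10089/12776 + 1147/18687)*(1/82981) = -173879071/238745112*1/82981 = -173879071/19811308138872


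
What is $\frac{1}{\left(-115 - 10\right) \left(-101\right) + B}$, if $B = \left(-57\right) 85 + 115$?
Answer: $\frac{1}{7895} \approx 0.00012666$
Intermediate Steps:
$B = -4730$ ($B = -4845 + 115 = -4730$)
$\frac{1}{\left(-115 - 10\right) \left(-101\right) + B} = \frac{1}{\left(-115 - 10\right) \left(-101\right) - 4730} = \frac{1}{\left(-125\right) \left(-101\right) - 4730} = \frac{1}{12625 - 4730} = \frac{1}{7895}$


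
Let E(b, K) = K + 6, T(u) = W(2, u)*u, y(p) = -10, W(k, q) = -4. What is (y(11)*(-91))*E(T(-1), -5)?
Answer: 910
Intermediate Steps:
T(u) = -4*u
E(b, K) = 6 + K
(y(11)*(-91))*E(T(-1), -5) = (-10*(-91))*(6 - 5) = 910*1 = 910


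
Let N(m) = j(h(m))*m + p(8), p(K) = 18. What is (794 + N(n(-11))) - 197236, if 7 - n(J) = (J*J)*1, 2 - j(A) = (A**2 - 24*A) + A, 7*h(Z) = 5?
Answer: -9724868/49 ≈ -1.9847e+5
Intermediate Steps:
h(Z) = 5/7 (h(Z) = (1/7)*5 = 5/7)
j(A) = 2 - A**2 + 23*A (j(A) = 2 - ((A**2 - 24*A) + A) = 2 - (A**2 - 23*A) = 2 + (-A**2 + 23*A) = 2 - A**2 + 23*A)
n(J) = 7 - J**2 (n(J) = 7 - J*J = 7 - J**2)
N(m) = 18 + 878*m/49 (N(m) = (2 - (5/7)**2 + 23*(5/7))*m + 18 = (2 - 1*25/49 + 115/7)*m + 18 = (2 - 25/49 + 115/7)*m + 18 = 878*m/49 + 18 = 18 + 878*m/49)
(794 + N(n(-11))) - 197236 = (794 + (18 + 878*(7 - 1*(-11)**2)/49)) - 197236 = (794 + (18 + 878*(7 - 1*121)/49)) - 197236 = (794 + (18 + 878*(7 - 121)/49)) - 197236 = (794 + (18 + (878/49)*(-114))) - 197236 = (794 + (18 - 100092/49)) - 197236 = (794 - 99210/49) - 197236 = -60304/49 - 197236 = -9724868/49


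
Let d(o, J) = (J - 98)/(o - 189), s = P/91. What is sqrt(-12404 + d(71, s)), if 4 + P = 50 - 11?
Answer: I*sqrt(29186600378)/1534 ≈ 111.37*I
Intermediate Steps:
P = 35 (P = -4 + (50 - 11) = -4 + 39 = 35)
s = 5/13 (s = 35/91 = 35*(1/91) = 5/13 ≈ 0.38462)
d(o, J) = (-98 + J)/(-189 + o)
sqrt(-12404 + d(71, s)) = sqrt(-12404 + (-98 + 5/13)/(-189 + 71)) = sqrt(-12404 - 1269/13/(-118)) = sqrt(-12404 - 1/118*(-1269/13)) = sqrt(-12404 + 1269/1534) = sqrt(-19026467/1534) = I*sqrt(29186600378)/1534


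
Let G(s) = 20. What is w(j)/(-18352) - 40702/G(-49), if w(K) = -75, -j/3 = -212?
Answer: -186740401/91760 ≈ -2035.1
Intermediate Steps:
j = 636 (j = -3*(-212) = 636)
w(j)/(-18352) - 40702/G(-49) = -75/(-18352) - 40702/20 = -75*(-1/18352) - 40702*1/20 = 75/18352 - 20351/10 = -186740401/91760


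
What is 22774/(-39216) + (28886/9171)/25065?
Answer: -872325329939/1502437607640 ≈ -0.58061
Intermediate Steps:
22774/(-39216) + (28886/9171)/25065 = 22774*(-1/39216) + (28886*(1/9171))*(1/25065) = -11387/19608 + (28886/9171)*(1/25065) = -11387/19608 + 28886/229871115 = -872325329939/1502437607640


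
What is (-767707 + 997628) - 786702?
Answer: -556781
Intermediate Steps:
(-767707 + 997628) - 786702 = 229921 - 786702 = -556781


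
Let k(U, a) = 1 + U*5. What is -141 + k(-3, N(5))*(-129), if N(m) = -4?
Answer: 1665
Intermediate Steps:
k(U, a) = 1 + 5*U
-141 + k(-3, N(5))*(-129) = -141 + (1 + 5*(-3))*(-129) = -141 + (1 - 15)*(-129) = -141 - 14*(-129) = -141 + 1806 = 1665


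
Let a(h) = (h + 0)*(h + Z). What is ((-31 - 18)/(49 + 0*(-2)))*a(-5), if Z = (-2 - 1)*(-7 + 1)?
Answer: 65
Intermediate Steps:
Z = 18 (Z = -3*(-6) = 18)
a(h) = h*(18 + h) (a(h) = (h + 0)*(h + 18) = h*(18 + h))
((-31 - 18)/(49 + 0*(-2)))*a(-5) = ((-31 - 18)/(49 + 0*(-2)))*(-5*(18 - 5)) = (-49/(49 + 0))*(-5*13) = -49/49*(-65) = -49*1/49*(-65) = -1*(-65) = 65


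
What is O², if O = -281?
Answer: 78961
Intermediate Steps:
O² = (-281)² = 78961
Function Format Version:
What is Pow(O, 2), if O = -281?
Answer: 78961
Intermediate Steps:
Pow(O, 2) = Pow(-281, 2) = 78961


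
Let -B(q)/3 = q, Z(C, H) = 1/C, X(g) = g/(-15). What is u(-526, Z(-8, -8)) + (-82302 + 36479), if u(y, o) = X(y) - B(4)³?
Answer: -660899/15 ≈ -44060.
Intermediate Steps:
X(g) = -g/15 (X(g) = g*(-1/15) = -g/15)
B(q) = -3*q
u(y, o) = 1728 - y/15 (u(y, o) = -y/15 - (-3*4)³ = -y/15 - 1*(-12)³ = -y/15 - 1*(-1728) = -y/15 + 1728 = 1728 - y/15)
u(-526, Z(-8, -8)) + (-82302 + 36479) = (1728 - 1/15*(-526)) + (-82302 + 36479) = (1728 + 526/15) - 45823 = 26446/15 - 45823 = -660899/15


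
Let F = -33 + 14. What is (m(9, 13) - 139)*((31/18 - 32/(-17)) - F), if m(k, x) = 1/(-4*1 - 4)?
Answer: -2566207/816 ≈ -3144.9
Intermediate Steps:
m(k, x) = -⅛ (m(k, x) = 1/(-4 - 4) = 1/(-8) = -⅛)
F = -19
(m(9, 13) - 139)*((31/18 - 32/(-17)) - F) = (-⅛ - 139)*((31/18 - 32/(-17)) - 1*(-19)) = -1113*((31*(1/18) - 32*(-1/17)) + 19)/8 = -1113*((31/18 + 32/17) + 19)/8 = -1113*(1103/306 + 19)/8 = -1113/8*6917/306 = -2566207/816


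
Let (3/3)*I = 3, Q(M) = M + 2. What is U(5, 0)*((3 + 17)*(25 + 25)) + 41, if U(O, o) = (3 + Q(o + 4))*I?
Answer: 27041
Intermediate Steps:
Q(M) = 2 + M
I = 3
U(O, o) = 27 + 3*o (U(O, o) = (3 + (2 + (o + 4)))*3 = (3 + (2 + (4 + o)))*3 = (3 + (6 + o))*3 = (9 + o)*3 = 27 + 3*o)
U(5, 0)*((3 + 17)*(25 + 25)) + 41 = (27 + 3*0)*((3 + 17)*(25 + 25)) + 41 = (27 + 0)*(20*50) + 41 = 27*1000 + 41 = 27000 + 41 = 27041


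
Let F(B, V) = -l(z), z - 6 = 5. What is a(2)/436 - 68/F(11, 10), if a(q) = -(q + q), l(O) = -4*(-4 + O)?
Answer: -1860/763 ≈ -2.4377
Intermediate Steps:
z = 11 (z = 6 + 5 = 11)
l(O) = 16 - 4*O
F(B, V) = 28 (F(B, V) = -(16 - 4*11) = -(16 - 44) = -1*(-28) = 28)
a(q) = -2*q
a(2)/436 - 68/F(11, 10) = -2*2/436 - 68/28 = -4*1/436 - 68*1/28 = -1/109 - 17/7 = -1860/763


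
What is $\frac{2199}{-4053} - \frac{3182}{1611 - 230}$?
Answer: $- \frac{5311155}{1865731} \approx -2.8467$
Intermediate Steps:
$\frac{2199}{-4053} - \frac{3182}{1611 - 230} = 2199 \left(- \frac{1}{4053}\right) - \frac{3182}{1381} = - \frac{733}{1351} - \frac{3182}{1381} = - \frac{5311155}{1865731}$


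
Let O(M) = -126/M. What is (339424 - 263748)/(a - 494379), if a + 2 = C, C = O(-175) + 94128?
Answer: -1891900/10006307 ≈ -0.18907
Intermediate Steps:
C = 2353218/25 (C = -126/(-175) + 94128 = -126*(-1/175) + 94128 = 18/25 + 94128 = 2353218/25 ≈ 94129.)
a = 2353168/25 (a = -2 + 2353218/25 = 2353168/25 ≈ 94127.)
(339424 - 263748)/(a - 494379) = (339424 - 263748)/(2353168/25 - 494379) = 75676/(-10006307/25) = 75676*(-25/10006307) = -1891900/10006307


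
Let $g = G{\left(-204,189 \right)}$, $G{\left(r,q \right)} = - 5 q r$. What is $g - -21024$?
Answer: $213804$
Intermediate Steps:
$G{\left(r,q \right)} = - 5 q r$
$g = 192780$ ($g = \left(-5\right) 189 \left(-204\right) = 192780$)
$g - -21024 = 192780 - -21024 = 192780 + 21024 = 213804$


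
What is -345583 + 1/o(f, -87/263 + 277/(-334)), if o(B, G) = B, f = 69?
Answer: -23845226/69 ≈ -3.4558e+5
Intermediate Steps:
-345583 + 1/o(f, -87/263 + 277/(-334)) = -345583 + 1/69 = -23845226/69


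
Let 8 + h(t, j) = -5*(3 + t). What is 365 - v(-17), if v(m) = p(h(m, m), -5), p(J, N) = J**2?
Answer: -3479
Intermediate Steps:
h(t, j) = -23 - 5*t (h(t, j) = -8 - 5*(3 + t) = -8 + (-15 - 5*t) = -23 - 5*t)
v(m) = (-23 - 5*m)**2
365 - v(-17) = 365 - (23 + 5*(-17))**2 = 365 - (23 - 85)**2 = 365 - 1*(-62)**2 = 365 - 1*3844 = 365 - 3844 = -3479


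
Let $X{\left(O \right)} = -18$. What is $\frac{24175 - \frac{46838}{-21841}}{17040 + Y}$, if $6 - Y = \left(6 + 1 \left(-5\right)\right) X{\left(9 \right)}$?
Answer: $\frac{19557519}{13803512} \approx 1.4169$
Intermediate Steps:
$Y = 24$ ($Y = 6 - \left(6 + 1 \left(-5\right)\right) \left(-18\right) = 6 - \left(6 - 5\right) \left(-18\right) = 6 - 1 \left(-18\right) = 6 - -18 = 6 + 18 = 24$)
$\frac{24175 - \frac{46838}{-21841}}{17040 + Y} = \frac{24175 - \frac{46838}{-21841}}{17040 + 24} = \frac{24175 - - \frac{46838}{21841}}{17064} = \left(24175 + \frac{46838}{21841}\right) \frac{1}{17064} = \frac{528053013}{21841} \cdot \frac{1}{17064} = \frac{19557519}{13803512}$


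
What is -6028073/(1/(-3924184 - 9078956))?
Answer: 78383877149220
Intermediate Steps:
-6028073/(1/(-3924184 - 9078956)) = -6028073/(1/(-13003140)) = -6028073/(-1/13003140) = -6028073*(-13003140) = 78383877149220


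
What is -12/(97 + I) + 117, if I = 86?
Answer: 7133/61 ≈ 116.93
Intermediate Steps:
-12/(97 + I) + 117 = -12/(97 + 86) + 117 = -12/183 + 117 = -12*1/183 + 117 = -4/61 + 117 = 7133/61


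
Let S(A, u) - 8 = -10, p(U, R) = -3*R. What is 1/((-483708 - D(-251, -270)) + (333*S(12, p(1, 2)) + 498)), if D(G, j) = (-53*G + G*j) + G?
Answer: -1/564698 ≈ -1.7709e-6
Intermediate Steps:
D(G, j) = -52*G + G*j
S(A, u) = -2 (S(A, u) = 8 - 10 = -2)
1/((-483708 - D(-251, -270)) + (333*S(12, p(1, 2)) + 498)) = 1/((-483708 - (-251)*(-52 - 270)) + (333*(-2) + 498)) = 1/((-483708 - (-251)*(-322)) + (-666 + 498)) = 1/((-483708 - 1*80822) - 168) = 1/((-483708 - 80822) - 168) = 1/(-564530 - 168) = 1/(-564698) = -1/564698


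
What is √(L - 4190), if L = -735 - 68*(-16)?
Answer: I*√3837 ≈ 61.944*I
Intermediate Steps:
L = 353 (L = -735 - 1*(-1088) = -735 + 1088 = 353)
√(L - 4190) = √(353 - 4190) = √(-3837) = I*√3837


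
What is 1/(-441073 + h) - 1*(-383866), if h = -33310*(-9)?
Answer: 54233740077/141283 ≈ 3.8387e+5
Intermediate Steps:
h = 299790
1/(-441073 + h) - 1*(-383866) = 1/(-441073 + 299790) - 1*(-383866) = 1/(-141283) + 383866 = -1/141283 + 383866 = 54233740077/141283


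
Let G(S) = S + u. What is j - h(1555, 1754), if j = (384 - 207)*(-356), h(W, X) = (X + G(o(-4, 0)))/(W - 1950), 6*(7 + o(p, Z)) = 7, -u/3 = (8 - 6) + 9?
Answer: -149328149/2370 ≈ -63008.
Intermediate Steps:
u = -33 (u = -3*((8 - 6) + 9) = -3*(2 + 9) = -3*11 = -33)
o(p, Z) = -35/6 (o(p, Z) = -7 + (1/6)*7 = -7 + 7/6 = -35/6)
G(S) = -33 + S (G(S) = S - 33 = -33 + S)
h(W, X) = (-233/6 + X)/(-1950 + W) (h(W, X) = (X + (-33 - 35/6))/(W - 1950) = (X - 233/6)/(-1950 + W) = (-233/6 + X)/(-1950 + W))
j = -63012 (j = 177*(-356) = -63012)
j - h(1555, 1754) = -63012 - (-233/6 + 1754)/(-1950 + 1555) = -63012 - 10291/((-395)*6) = -63012 - (-1)*10291/(395*6) = -63012 - 1*(-10291/2370) = -63012 + 10291/2370 = -149328149/2370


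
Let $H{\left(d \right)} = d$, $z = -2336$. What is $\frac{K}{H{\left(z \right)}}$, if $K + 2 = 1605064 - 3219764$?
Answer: $\frac{807351}{1168} \approx 691.23$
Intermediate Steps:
$K = -1614702$ ($K = -2 + \left(1605064 - 3219764\right) = -2 - 1614700 = -1614702$)
$\frac{K}{H{\left(z \right)}} = - \frac{1614702}{-2336} = \left(-1614702\right) \left(- \frac{1}{2336}\right) = \frac{807351}{1168}$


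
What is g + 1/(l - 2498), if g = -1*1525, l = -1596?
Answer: -6243351/4094 ≈ -1525.0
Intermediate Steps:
g = -1525
g + 1/(l - 2498) = -1525 + 1/(-1596 - 2498) = -1525 + 1/(-4094) = -1525 - 1/4094 = -6243351/4094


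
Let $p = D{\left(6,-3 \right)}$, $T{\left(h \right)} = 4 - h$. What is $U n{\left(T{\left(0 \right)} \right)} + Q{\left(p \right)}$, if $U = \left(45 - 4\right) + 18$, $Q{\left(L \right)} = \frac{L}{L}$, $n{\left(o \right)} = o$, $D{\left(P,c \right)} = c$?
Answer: $237$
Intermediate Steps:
$p = -3$
$Q{\left(L \right)} = 1$
$U = 59$ ($U = 41 + 18 = 59$)
$U n{\left(T{\left(0 \right)} \right)} + Q{\left(p \right)} = 59 \left(4 - 0\right) + 1 = 59 \left(4 + 0\right) + 1 = 59 \cdot 4 + 1 = 236 + 1 = 237$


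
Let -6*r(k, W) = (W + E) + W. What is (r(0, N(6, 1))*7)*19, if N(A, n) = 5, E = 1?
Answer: -1463/6 ≈ -243.83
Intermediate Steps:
r(k, W) = -1/6 - W/3 (r(k, W) = -((W + 1) + W)/6 = -((1 + W) + W)/6 = -(1 + 2*W)/6 = -1/6 - W/3)
(r(0, N(6, 1))*7)*19 = ((-1/6 - 1/3*5)*7)*19 = ((-1/6 - 5/3)*7)*19 = -11/6*7*19 = -77/6*19 = -1463/6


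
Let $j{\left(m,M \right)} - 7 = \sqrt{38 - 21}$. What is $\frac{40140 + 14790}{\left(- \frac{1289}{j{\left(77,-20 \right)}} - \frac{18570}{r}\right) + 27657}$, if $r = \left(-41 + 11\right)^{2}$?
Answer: $\frac{5409277479225}{2693647805539} - \frac{7965536625 \sqrt{17}}{2693647805539} \approx 1.996$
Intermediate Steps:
$r = 900$ ($r = \left(-30\right)^{2} = 900$)
$j{\left(m,M \right)} = 7 + \sqrt{17}$ ($j{\left(m,M \right)} = 7 + \sqrt{38 - 21} = 7 + \sqrt{17}$)
$\frac{40140 + 14790}{\left(- \frac{1289}{j{\left(77,-20 \right)}} - \frac{18570}{r}\right) + 27657} = \frac{40140 + 14790}{\left(- \frac{1289}{7 + \sqrt{17}} - \frac{18570}{900}\right) + 27657} = \frac{54930}{\left(- \frac{1289}{7 + \sqrt{17}} - \frac{619}{30}\right) + 27657} = \frac{54930}{\left(- \frac{619}{30} - \frac{1289}{7 + \sqrt{17}}\right) + 27657} = \frac{54930}{\frac{829091}{30} - \frac{1289}{7 + \sqrt{17}}}$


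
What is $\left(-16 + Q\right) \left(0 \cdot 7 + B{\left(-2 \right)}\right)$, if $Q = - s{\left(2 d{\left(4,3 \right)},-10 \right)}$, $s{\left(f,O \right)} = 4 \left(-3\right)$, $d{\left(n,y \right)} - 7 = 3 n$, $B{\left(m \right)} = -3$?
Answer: $12$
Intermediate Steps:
$d{\left(n,y \right)} = 7 + 3 n$
$s{\left(f,O \right)} = -12$
$Q = 12$ ($Q = \left(-1\right) \left(-12\right) = 12$)
$\left(-16 + Q\right) \left(0 \cdot 7 + B{\left(-2 \right)}\right) = \left(-16 + 12\right) \left(0 \cdot 7 - 3\right) = - 4 \left(0 - 3\right) = \left(-4\right) \left(-3\right) = 12$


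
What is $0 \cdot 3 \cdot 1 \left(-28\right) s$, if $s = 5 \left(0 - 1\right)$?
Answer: $0$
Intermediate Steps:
$s = -5$ ($s = 5 \left(-1\right) = -5$)
$0 \cdot 3 \cdot 1 \left(-28\right) s = 0 \cdot 3 \cdot 1 \left(-28\right) \left(-5\right) = 0 \cdot 1 \left(-28\right) \left(-5\right) = 0 \left(-28\right) \left(-5\right) = 0 \left(-5\right) = 0$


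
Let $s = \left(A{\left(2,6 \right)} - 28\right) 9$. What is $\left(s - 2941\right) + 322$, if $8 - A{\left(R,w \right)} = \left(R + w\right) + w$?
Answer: $-2925$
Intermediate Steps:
$A{\left(R,w \right)} = 8 - R - 2 w$ ($A{\left(R,w \right)} = 8 - \left(\left(R + w\right) + w\right) = 8 - \left(R + 2 w\right) = 8 - R - 2 w$)
$s = -306$ ($s = \left(\left(8 - 2 - 12\right) - 28\right) 9 = \left(-6 - 28\right) 9 = \left(-34\right) 9 = -306$)
$\left(s - 2941\right) + 322 = \left(-306 - 2941\right) + 322 = -3247 + 322 = -2925$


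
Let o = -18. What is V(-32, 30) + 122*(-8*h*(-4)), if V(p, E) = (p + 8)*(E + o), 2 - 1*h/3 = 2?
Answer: -288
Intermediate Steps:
h = 0 (h = 6 - 3*2 = 6 - 6 = 0)
V(p, E) = (-18 + E)*(8 + p) (V(p, E) = (p + 8)*(E - 18) = (8 + p)*(-18 + E) = (-18 + E)*(8 + p))
V(-32, 30) + 122*(-8*h*(-4)) = (-144 - 18*(-32) + 8*30 + 30*(-32)) + 122*(-8*0*(-4)) = (-144 + 576 + 240 - 960) + 122*(0*(-4)) = -288 + 122*0 = -288 + 0 = -288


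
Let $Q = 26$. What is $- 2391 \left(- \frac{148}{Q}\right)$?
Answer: $\frac{176934}{13} \approx 13610.0$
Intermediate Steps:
$- 2391 \left(- \frac{148}{Q}\right) = - 2391 \left(- \frac{148}{26}\right) = - 2391 \left(\left(-148\right) \frac{1}{26}\right) = \left(-2391\right) \left(- \frac{74}{13}\right) = \frac{176934}{13}$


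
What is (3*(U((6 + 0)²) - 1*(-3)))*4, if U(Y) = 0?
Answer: 36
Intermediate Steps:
(3*(U((6 + 0)²) - 1*(-3)))*4 = (3*(0 - 1*(-3)))*4 = (3*(0 + 3))*4 = (3*3)*4 = 9*4 = 36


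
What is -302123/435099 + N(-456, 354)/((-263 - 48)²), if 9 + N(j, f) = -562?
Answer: -29470080212/42083210379 ≈ -0.70028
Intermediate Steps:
N(j, f) = -571 (N(j, f) = -9 - 562 = -571)
-302123/435099 + N(-456, 354)/((-263 - 48)²) = -302123/435099 - 571/(-263 - 48)² = -302123*1/435099 - 571/((-311)²) = -302123/435099 - 571/96721 = -29470080212/42083210379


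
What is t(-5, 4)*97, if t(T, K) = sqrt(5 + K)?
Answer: 291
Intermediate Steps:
t(-5, 4)*97 = sqrt(5 + 4)*97 = sqrt(9)*97 = 3*97 = 291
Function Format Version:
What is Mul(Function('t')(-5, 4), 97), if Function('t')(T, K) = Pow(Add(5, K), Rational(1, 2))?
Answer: 291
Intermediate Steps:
Mul(Function('t')(-5, 4), 97) = Mul(Pow(Add(5, 4), Rational(1, 2)), 97) = Mul(Pow(9, Rational(1, 2)), 97) = Mul(3, 97) = 291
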